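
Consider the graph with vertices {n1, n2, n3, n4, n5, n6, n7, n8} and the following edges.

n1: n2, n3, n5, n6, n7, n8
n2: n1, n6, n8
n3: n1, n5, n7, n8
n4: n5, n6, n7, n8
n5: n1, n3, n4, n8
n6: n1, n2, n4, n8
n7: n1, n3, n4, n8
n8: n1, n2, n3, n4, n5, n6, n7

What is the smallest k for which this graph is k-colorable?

4

n1, n2, n6, n8 are mutually adjacent (a clique of size 4), so at least 4 colors are needed.
A valid assignment using 4 colors: n1=2, n2=4, n3=4, n4=2, n5=3, n6=3, n7=3, n8=1. Every edge joins two different colors.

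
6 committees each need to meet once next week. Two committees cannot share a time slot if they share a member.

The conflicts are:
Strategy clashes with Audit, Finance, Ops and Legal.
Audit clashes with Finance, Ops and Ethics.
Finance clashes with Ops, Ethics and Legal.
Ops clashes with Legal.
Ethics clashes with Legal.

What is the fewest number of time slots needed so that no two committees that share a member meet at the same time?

Strategy, Audit, Finance, Ops all conflict with each other, so at least 4 time slots are needed.
Using 4 time slots: Strategy=3, Audit=2, Finance=1, Ops=4, Ethics=3, Legal=2. Each listed conflict is separated.

4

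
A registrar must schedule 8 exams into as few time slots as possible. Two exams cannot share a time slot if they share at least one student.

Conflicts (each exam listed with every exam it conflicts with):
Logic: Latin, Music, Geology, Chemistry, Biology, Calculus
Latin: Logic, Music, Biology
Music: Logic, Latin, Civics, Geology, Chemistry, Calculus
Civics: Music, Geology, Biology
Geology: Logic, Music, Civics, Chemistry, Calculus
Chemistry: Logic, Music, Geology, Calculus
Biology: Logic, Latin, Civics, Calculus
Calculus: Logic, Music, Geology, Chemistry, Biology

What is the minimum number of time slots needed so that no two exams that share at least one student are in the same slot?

5

Logic, Music, Geology, Chemistry, Calculus all conflict with each other, so at least 5 time slots are needed.
5 time slots suffice: time slot 1 → {Logic, Civics}; time slot 2 → {Music, Biology}; time slot 3 → {Latin, Geology}; time slot 4 → {Calculus}; time slot 5 → {Chemistry}. No two conflicting exams share a time slot.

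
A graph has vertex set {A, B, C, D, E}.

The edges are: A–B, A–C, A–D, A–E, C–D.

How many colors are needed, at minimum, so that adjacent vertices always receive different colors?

3

A, C, D form a triangle, so at least 3 colors are needed.
One proper 3-coloring: A=1, B=2, C=2, D=3, E=2. No two adjacent vertices share a color.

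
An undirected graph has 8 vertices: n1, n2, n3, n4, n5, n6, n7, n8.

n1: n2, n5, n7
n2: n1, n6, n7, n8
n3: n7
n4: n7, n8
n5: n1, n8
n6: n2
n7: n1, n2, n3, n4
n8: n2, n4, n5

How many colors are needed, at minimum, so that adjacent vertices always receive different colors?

3

n1, n2, n7 form a triangle, so at least 3 colors are needed.
3 colors suffice: color R → {n2, n3, n4, n5}; color B → {n6, n7, n8}; color G → {n1}. No two adjacent vertices share a color.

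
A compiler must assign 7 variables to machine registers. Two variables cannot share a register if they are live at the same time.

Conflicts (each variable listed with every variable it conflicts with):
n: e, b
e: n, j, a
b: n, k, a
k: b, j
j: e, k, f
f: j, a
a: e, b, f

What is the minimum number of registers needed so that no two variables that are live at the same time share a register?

3

The cycle f-a-b-k-j-f has odd length 5, so it cannot be 2-colored; at least 3 registers are needed.
Using 3 registers: n=2, e=3, b=1, k=2, j=1, f=3, a=2. Every pair that conflicts lands in different registers.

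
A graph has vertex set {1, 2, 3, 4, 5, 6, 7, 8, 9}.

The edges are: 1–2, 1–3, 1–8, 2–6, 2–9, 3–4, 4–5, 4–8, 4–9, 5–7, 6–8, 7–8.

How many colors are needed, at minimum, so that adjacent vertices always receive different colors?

The cycle 6-2-9-4-8-6 has odd length 5, so it cannot be 2-colored; at least 3 colors are needed.
3 colors suffice: 1=b, 2=a, 3=a, 4=b, 5=a, 6=b, 7=b, 8=a, 9=c. No two adjacent vertices share a color.

3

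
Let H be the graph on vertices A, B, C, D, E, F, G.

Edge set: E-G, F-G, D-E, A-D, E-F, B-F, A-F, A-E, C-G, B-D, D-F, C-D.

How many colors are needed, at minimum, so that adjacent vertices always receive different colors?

4

A, D, E, F form a clique, so at least 4 colors are needed.
4 colors suffice: color red → {D, G}; color blue → {C, F}; color green → {B, E}; color yellow → {A}. No two adjacent vertices share a color.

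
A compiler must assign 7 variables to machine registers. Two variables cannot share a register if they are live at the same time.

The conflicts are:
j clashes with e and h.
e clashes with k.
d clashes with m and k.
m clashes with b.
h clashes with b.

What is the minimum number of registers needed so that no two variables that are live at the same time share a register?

The cycle m-b-h-j-e-k-d-m has odd length 7, so it cannot be 2-colored; at least 3 registers are needed.
3 registers suffice: register 1 → {j, k, b}; register 2 → {e, d, h}; register 3 → {m}. Each listed conflict is separated.

3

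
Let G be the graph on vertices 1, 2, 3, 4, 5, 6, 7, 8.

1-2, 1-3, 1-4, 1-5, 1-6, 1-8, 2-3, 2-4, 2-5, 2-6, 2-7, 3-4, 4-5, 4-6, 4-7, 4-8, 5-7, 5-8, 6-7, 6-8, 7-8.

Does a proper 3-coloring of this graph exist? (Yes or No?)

No

1, 4, 5, 8 form a clique, so at least 4 colors are needed.
So 3 colors are not enough.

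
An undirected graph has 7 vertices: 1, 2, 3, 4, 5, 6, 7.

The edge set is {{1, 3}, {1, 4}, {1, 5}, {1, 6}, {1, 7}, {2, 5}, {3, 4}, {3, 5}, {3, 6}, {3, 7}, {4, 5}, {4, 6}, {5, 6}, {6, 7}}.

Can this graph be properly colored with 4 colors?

1, 3, 4, 5, 6 are mutually adjacent (a clique of size 5), so at least 5 colors are needed.
So 4 colors are not enough.

No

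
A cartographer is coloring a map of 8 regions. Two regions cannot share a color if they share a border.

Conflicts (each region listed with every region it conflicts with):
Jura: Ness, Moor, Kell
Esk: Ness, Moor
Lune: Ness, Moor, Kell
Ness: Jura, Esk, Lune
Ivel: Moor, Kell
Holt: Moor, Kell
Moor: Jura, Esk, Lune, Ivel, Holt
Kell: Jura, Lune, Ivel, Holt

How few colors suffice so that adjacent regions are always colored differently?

2

Lune and Kell conflict, so at least 2 colors are needed.
2 colors suffice: color 1 → {Ness, Moor, Kell}; color 2 → {Jura, Esk, Lune, Ivel, Holt}. Each listed conflict is separated.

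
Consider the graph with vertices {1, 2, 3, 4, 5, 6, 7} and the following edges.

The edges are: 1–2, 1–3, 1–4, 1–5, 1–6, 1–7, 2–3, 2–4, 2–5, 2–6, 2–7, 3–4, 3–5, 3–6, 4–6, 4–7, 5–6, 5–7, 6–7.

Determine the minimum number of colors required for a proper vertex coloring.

1, 2, 3, 5, 6 are pairwise adjacent (a clique of size 5), so at least 5 colors are needed.
5 colors suffice: color red → {6}; color blue → {1}; color green → {2}; color yellow → {4, 5}; color purple → {3, 7}. Every edge joins two different colors.

5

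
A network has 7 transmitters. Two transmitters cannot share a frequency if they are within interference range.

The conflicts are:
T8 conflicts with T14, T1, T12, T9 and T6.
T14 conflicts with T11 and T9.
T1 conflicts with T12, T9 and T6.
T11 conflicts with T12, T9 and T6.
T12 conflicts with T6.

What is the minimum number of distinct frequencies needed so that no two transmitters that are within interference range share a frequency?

T8, T1, T12, T6 all conflict with each other, so at least 4 frequencies are needed.
Using 4 frequencies: T8=1, T14=3, T1=4, T11=1, T12=2, T9=2, T6=3. No two conflicting transmitters share a frequency.

4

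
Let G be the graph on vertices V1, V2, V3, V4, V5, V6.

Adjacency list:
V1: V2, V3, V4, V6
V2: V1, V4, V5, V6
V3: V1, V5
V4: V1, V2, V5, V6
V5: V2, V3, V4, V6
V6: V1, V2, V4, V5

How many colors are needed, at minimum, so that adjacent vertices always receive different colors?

4

V2, V4, V5, V6 form a clique, so at least 4 colors are needed.
A valid assignment using 4 colors: V1=R, V2=Y, V3=B, V4=B, V5=R, V6=G. No two adjacent vertices share a color.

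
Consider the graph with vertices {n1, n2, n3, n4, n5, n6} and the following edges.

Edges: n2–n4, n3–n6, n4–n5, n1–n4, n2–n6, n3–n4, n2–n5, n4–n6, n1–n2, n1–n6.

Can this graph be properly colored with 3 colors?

n1, n2, n4, n6 are pairwise adjacent (a clique of size 4), so at least 4 colors are needed.
So 3 colors are not enough.

No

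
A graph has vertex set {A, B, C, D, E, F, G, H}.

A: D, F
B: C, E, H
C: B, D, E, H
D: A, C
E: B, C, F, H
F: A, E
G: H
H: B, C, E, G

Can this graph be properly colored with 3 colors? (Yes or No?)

B, C, E, H are mutually adjacent (a clique of size 4), so at least 4 colors are needed.
So 3 colors are not enough.

No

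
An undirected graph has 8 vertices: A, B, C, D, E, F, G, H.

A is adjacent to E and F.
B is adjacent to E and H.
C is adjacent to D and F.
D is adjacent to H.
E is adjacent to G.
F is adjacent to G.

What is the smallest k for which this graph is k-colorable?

3

The cycle H-B-E-A-F-C-D-H has odd length 7, so it cannot be 2-colored; at least 3 colors are needed.
One proper 3-coloring: A=2, B=2, C=3, D=2, E=1, F=1, G=2, H=1. No two adjacent vertices share a color.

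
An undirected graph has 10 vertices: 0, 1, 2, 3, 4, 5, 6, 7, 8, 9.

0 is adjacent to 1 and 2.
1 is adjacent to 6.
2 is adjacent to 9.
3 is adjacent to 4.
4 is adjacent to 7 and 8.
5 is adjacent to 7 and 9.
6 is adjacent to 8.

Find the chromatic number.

3

The cycle 1-6-8-4-7-5-9-2-0-1 has odd length 9, so it cannot be 2-colored; at least 3 colors are needed.
A valid assignment using 3 colors: 0=b, 1=c, 2=a, 3=b, 4=a, 5=a, 6=a, 7=b, 8=b, 9=b. No two adjacent vertices share a color.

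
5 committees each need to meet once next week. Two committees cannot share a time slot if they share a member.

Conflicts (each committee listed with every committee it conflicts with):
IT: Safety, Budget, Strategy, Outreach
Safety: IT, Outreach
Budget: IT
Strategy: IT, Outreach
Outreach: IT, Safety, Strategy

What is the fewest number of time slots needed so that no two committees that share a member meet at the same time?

3

IT, Safety, Outreach all conflict with each other, so at least 3 time slots are needed.
A valid assignment using 3 time slots: IT=1, Safety=3, Budget=2, Strategy=3, Outreach=2. Each listed conflict is separated.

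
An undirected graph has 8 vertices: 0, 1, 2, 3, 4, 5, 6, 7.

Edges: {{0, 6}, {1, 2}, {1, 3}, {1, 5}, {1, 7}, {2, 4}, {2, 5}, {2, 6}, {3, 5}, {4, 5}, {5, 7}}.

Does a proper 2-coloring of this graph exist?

No

1, 3, 5 are pairwise adjacent, so at least 3 colors are needed.
So 2 colors are not enough.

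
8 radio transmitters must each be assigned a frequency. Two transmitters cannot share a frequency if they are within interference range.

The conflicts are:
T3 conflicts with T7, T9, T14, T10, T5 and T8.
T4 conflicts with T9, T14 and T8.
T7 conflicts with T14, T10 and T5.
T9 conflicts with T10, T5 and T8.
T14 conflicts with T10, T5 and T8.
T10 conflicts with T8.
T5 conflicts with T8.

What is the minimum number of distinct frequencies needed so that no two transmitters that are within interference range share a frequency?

4

T3, T9, T5, T8 are mutually in conflict, so at least 4 frequencies are needed.
4 frequencies suffice: frequency 1 → {T7, T8}; frequency 2 → {T3, T4}; frequency 3 → {T9, T14}; frequency 4 → {T10, T5}. Every pair that conflicts lands in different frequencies.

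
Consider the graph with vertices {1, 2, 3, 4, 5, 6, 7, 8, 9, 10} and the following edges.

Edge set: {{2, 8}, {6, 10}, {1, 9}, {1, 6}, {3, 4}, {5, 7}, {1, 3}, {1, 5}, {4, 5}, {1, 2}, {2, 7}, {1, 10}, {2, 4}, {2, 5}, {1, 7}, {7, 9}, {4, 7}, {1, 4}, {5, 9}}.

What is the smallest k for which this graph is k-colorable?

1, 2, 4, 5, 7 are pairwise adjacent (a clique of size 5), so at least 5 colors are needed.
One proper 5-coloring: 1=red, 2=green, 3=blue, 4=yellow, 5=purple, 6=green, 7=blue, 8=red, 9=green, 10=blue. Every edge joins two different colors.

5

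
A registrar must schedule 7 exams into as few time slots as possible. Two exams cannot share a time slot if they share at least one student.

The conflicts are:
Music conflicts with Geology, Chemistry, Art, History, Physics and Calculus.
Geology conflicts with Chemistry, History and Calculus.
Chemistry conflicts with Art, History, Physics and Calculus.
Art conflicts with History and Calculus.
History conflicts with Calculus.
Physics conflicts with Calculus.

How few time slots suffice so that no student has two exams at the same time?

5

Music, Chemistry, Art, History, Calculus are mutually in conflict, so at least 5 time slots are needed.
5 time slots suffice: time slot 1 → {Calculus}; time slot 2 → {Chemistry}; time slot 3 → {Music}; time slot 4 → {History, Physics}; time slot 5 → {Geology, Art}. No two conflicting exams share a time slot.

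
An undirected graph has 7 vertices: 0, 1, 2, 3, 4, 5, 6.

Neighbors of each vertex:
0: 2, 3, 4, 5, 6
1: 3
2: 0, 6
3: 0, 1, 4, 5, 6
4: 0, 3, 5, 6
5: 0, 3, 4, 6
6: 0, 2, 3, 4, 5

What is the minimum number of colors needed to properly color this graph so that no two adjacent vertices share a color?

5

0, 3, 4, 5, 6 are pairwise adjacent (a clique of size 5), so at least 5 colors are needed.
5 colors suffice: color red → {0, 1}; color blue → {2, 3}; color green → {6}; color yellow → {5}; color purple → {4}. Each edge has distinct colors on its endpoints.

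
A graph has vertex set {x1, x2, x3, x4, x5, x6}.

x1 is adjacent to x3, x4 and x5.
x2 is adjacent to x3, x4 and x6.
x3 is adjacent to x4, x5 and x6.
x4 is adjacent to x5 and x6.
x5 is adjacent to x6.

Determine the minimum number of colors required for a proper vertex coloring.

4

x1, x3, x4, x5 are pairwise adjacent (a clique of size 4), so at least 4 colors are needed.
One proper 4-coloring: x1=4, x2=3, x3=1, x4=2, x5=3, x6=4. No two adjacent vertices share a color.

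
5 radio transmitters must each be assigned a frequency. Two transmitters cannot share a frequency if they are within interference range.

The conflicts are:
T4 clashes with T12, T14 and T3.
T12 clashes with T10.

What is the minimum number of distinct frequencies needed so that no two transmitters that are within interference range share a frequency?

T4 and T14 conflict, so at least 2 frequencies are needed.
2 frequencies suffice: frequency 1 → {T4, T10}; frequency 2 → {T12, T14, T3}. Every pair that conflicts lands in different frequencies.

2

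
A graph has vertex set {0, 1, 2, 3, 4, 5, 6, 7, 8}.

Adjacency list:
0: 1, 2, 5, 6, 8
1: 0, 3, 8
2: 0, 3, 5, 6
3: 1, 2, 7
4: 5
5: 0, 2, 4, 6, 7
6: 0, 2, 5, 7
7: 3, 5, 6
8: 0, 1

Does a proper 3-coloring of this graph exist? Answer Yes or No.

0, 2, 5, 6 form a clique, so at least 4 colors are needed.
So 3 colors are not enough.

No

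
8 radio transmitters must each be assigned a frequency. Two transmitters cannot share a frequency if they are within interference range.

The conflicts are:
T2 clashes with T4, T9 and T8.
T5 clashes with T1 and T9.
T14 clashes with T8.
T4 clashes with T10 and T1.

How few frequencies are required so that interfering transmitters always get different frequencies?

3

The cycle T5-T9-T2-T4-T1-T5 has odd length 5, so it cannot be 2-colored; at least 3 frequencies are needed.
A valid assignment using 3 frequencies: T2=1, T5=3, T14=1, T4=2, T10=1, T1=1, T9=2, T8=2. No two conflicting transmitters share a frequency.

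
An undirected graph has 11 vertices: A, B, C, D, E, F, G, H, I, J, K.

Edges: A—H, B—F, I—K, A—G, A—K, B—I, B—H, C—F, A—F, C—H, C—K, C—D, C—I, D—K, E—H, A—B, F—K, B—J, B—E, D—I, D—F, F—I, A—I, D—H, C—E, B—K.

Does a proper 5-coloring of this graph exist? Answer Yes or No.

The chromatic number is 5. A, B, F, I, K form a clique, so at least 5 colors are needed.
5 colors suffice: A=2, B=1, C=1, D=2, E=2, F=4, G=1, H=3, I=3, J=2, K=5.
That is already a proper 5-coloring.

Yes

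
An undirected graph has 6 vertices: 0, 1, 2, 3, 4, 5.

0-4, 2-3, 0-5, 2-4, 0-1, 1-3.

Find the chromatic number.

The cycle 3-1-0-4-2-3 has odd length 5, so it cannot be 2-colored; at least 3 colors are needed.
One proper 3-coloring: 0=red, 1=blue, 2=green, 3=red, 4=blue, 5=blue. Each edge has distinct colors on its endpoints.

3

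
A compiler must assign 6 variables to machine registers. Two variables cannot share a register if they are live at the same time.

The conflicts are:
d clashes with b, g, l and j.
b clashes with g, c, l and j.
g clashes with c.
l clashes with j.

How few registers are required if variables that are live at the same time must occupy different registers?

4

d, b, l, j pairwise conflict, so at least 4 registers are needed.
4 registers suffice: d=2, b=1, g=3, c=2, l=3, j=4. No two conflicting variables share a register.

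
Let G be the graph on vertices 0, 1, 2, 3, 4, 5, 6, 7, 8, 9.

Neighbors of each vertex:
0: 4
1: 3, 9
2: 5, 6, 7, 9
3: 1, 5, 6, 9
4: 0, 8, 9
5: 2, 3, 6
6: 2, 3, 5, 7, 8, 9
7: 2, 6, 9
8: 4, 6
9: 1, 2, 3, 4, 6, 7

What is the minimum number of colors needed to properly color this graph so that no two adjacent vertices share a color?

2, 6, 7, 9 are mutually adjacent (a clique of size 4), so at least 4 colors are needed.
4 colors suffice: color red → {0, 5, 8, 9}; color blue → {1, 4, 6}; color green → {2, 3}; color yellow → {7}. Each edge has distinct colors on its endpoints.

4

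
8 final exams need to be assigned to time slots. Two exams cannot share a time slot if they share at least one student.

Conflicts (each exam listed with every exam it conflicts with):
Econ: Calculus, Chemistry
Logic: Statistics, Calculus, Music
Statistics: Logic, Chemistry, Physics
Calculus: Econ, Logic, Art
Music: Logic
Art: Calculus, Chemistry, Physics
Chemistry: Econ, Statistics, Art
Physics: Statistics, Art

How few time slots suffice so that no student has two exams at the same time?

The cycle Art-Calculus-Logic-Statistics-Chemistry-Art has odd length 5, so it cannot be 2-colored; at least 3 time slots are needed.
Using 3 time slots: Econ=1, Logic=1, Statistics=3, Calculus=2, Music=2, Art=1, Chemistry=2, Physics=2. Each listed conflict is separated.

3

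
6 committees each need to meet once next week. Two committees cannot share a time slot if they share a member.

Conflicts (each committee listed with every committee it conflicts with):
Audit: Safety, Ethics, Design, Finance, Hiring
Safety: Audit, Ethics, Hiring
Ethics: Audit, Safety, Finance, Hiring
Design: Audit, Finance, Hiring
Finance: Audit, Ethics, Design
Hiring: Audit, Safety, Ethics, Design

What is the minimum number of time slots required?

4

Audit, Safety, Ethics, Hiring all conflict with each other, so at least 4 time slots are needed.
Using 4 time slots: Audit=1, Safety=4, Ethics=2, Design=2, Finance=3, Hiring=3. No two conflicting committees share a time slot.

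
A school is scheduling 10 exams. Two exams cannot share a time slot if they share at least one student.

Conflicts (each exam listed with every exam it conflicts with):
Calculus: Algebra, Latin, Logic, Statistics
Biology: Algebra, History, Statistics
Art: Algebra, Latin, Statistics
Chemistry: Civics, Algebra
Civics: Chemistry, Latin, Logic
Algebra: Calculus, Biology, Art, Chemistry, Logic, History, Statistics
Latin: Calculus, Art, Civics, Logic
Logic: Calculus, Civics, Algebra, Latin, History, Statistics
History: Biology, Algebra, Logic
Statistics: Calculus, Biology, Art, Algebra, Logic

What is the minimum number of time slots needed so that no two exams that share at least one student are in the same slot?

4

Calculus, Algebra, Logic, Statistics all conflict with each other, so at least 4 time slots are needed.
Using 4 time slots: Calculus=4, Biology=2, Art=2, Chemistry=2, Civics=3, Algebra=1, Latin=1, Logic=2, History=3, Statistics=3. Each listed conflict is separated.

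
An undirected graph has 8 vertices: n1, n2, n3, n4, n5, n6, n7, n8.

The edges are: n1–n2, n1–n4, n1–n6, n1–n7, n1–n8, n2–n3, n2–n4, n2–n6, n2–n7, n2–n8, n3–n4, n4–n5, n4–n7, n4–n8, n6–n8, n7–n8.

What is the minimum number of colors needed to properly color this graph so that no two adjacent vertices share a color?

5

n1, n2, n4, n7, n8 form a clique, so at least 5 colors are needed.
5 colors suffice: color 1 → {n2, n5}; color 2 → {n4, n6}; color 3 → {n3, n8}; color 4 → {n1}; color 5 → {n7}. Each edge has distinct colors on its endpoints.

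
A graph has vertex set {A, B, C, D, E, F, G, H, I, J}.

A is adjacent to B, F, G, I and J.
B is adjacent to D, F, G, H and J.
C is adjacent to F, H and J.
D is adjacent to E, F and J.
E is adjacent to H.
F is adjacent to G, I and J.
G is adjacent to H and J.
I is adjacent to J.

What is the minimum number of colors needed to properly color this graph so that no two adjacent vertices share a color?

A, B, F, G, J are pairwise adjacent (a clique of size 5), so at least 5 colors are needed.
5 colors suffice: color red → {F, H}; color blue → {E, J}; color green → {B, C, I}; color yellow → {D, G}; color purple → {A}. No two adjacent vertices share a color.

5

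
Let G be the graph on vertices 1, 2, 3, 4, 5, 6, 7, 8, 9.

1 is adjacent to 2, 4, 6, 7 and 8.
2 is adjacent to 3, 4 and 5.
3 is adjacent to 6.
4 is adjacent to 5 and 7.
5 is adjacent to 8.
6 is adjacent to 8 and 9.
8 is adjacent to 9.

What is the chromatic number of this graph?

3

2, 4, 5 are mutually adjacent, so at least 3 colors are needed.
3 colors suffice: color a → {1, 3, 5, 9}; color b → {2, 7, 8}; color c → {4, 6}. Every edge joins two different colors.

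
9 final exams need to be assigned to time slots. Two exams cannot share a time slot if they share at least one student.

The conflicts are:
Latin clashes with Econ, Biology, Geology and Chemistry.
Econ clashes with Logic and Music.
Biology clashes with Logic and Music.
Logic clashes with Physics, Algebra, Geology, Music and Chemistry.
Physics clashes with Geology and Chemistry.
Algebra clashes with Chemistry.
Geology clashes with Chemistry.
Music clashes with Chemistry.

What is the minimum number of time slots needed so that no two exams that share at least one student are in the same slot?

4

Logic, Physics, Geology, Chemistry all conflict with each other, so at least 4 time slots are needed.
A valid assignment using 4 time slots: Latin=1, Econ=2, Biology=2, Logic=1, Physics=4, Algebra=3, Geology=3, Music=3, Chemistry=2. Every pair that conflicts lands in different time slots.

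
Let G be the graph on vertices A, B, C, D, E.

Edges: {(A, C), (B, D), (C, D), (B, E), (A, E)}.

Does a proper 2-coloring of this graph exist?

The cycle C-A-E-B-D-C has odd length 5, so it cannot be 2-colored; at least 3 colors are needed.
So 2 colors are not enough.

No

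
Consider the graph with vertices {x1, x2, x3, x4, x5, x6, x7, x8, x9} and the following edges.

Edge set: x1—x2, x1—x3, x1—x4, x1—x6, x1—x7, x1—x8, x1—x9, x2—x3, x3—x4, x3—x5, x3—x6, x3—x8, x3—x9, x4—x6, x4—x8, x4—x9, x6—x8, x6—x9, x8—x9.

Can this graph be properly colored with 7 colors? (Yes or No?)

The chromatic number is 6. x1, x3, x4, x6, x8, x9 are pairwise adjacent (a clique of size 6), so at least 6 colors are needed.
One proper 6-coloring: x1=1, x2=3, x3=2, x4=4, x5=1, x6=6, x7=2, x8=3, x9=5.
Since 7 ≥ 6, a proper 7-coloring certainly exists.

Yes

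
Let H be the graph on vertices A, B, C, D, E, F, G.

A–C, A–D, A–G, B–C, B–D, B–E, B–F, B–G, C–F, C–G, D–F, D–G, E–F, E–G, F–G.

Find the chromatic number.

B, C, F, G are mutually adjacent (a clique of size 4), so at least 4 colors are needed.
4 colors suffice: color red → {G}; color blue → {A, F}; color green → {B}; color yellow → {C, D, E}. No two adjacent vertices share a color.

4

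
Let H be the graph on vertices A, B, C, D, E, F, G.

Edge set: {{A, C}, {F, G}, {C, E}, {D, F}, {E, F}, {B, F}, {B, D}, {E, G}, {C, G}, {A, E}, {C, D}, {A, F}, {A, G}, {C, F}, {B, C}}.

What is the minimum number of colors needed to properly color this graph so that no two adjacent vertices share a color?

A, C, E, F, G are mutually adjacent (a clique of size 5), so at least 5 colors are needed.
5 colors suffice: A=green, B=green, C=blue, D=yellow, E=yellow, F=red, G=purple. No two adjacent vertices share a color.

5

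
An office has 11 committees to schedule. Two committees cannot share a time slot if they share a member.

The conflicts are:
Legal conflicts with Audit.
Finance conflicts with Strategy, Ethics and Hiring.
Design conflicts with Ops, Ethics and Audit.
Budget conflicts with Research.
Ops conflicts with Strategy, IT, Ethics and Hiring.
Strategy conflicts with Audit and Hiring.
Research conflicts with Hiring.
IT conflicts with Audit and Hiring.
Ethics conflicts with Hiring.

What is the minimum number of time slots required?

3

Ops, IT, Hiring are mutually in conflict, so at least 3 time slots are needed.
A valid assignment using 3 time slots: Legal=1, Finance=2, Design=1, Budget=1, Ops=2, Strategy=3, Research=2, IT=3, Ethics=3, Audit=2, Hiring=1. No two conflicting committees share a time slot.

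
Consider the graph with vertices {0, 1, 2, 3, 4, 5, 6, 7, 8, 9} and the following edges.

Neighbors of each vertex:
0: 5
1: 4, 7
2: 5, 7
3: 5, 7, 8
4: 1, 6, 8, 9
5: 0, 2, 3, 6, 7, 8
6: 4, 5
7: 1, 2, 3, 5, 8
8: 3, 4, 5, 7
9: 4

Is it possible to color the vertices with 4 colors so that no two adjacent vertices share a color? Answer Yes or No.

Yes

The chromatic number is 4. 3, 5, 7, 8 form a clique, so at least 4 colors are needed.
4 colors suffice: color red → {4, 5}; color blue → {0, 6, 7, 9}; color green → {1, 2, 8}; color yellow → {3}.
That is already a proper 4-coloring.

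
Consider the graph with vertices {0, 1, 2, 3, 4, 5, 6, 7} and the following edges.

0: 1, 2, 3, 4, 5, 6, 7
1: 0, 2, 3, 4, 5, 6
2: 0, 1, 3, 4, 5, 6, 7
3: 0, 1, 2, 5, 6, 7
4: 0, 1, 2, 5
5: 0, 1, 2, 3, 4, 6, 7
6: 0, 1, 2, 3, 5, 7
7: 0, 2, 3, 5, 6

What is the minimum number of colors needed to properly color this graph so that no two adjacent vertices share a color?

6

0, 1, 2, 3, 5, 6 are pairwise adjacent (a clique of size 6), so at least 6 colors are needed.
One proper 6-coloring: 0=green, 1=orange, 2=red, 3=yellow, 4=yellow, 5=blue, 6=purple, 7=orange. Each edge has distinct colors on its endpoints.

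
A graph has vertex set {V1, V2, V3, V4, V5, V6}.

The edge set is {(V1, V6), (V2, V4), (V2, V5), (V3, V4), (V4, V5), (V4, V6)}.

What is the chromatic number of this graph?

3

V2, V4, V5 are mutually adjacent, so at least 3 colors are needed.
3 colors suffice: color 1 → {V1, V4}; color 2 → {V2, V3, V6}; color 3 → {V5}. No two adjacent vertices share a color.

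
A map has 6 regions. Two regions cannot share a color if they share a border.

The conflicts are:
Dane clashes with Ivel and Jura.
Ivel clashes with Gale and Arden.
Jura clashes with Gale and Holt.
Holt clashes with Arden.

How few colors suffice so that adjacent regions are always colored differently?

The cycle Ivel-Arden-Holt-Jura-Gale-Ivel has odd length 5, so it cannot be 2-colored; at least 3 colors are needed.
3 colors suffice: Dane=2, Ivel=1, Jura=1, Gale=2, Holt=2, Arden=3. Each listed conflict is separated.

3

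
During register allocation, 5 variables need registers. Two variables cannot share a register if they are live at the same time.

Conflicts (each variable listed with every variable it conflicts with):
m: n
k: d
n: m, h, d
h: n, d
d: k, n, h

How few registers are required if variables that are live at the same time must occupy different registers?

3

n, h, d are mutually in conflict, so at least 3 registers are needed.
3 registers suffice: register 1 → {m, d}; register 2 → {k, n}; register 3 → {h}. No two conflicting variables share a register.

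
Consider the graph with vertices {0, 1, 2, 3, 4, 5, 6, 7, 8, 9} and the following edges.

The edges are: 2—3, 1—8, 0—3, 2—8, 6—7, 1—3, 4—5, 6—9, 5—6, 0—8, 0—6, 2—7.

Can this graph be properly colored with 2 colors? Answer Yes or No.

No

The cycle 0-3-2-7-6-0 has odd length 5, so it cannot be 2-colored; at least 3 colors are needed.
So 2 colors are not enough.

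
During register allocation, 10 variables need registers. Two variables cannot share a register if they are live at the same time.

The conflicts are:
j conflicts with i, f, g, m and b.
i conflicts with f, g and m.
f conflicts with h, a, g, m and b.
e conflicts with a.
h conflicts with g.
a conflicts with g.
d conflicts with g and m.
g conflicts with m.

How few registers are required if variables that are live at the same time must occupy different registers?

j, i, f, g, m all conflict with each other, so at least 5 registers are needed.
5 registers suffice: register 1 → {f, e, d}; register 2 → {g, b}; register 3 → {j, h, a}; register 4 → {m}; register 5 → {i}. Each listed conflict is separated.

5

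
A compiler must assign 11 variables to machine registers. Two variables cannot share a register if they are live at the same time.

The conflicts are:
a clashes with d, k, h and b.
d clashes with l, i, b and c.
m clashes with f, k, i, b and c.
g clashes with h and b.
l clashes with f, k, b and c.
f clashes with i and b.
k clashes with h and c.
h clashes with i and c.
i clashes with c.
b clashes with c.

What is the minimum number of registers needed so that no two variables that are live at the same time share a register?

d, l, b, c all conflict with each other, so at least 4 registers are needed.
4 registers suffice: a=2, d=3, m=3, g=2, l=4, f=2, k=1, h=3, i=1, b=1, c=2. Every pair that conflicts lands in different registers.

4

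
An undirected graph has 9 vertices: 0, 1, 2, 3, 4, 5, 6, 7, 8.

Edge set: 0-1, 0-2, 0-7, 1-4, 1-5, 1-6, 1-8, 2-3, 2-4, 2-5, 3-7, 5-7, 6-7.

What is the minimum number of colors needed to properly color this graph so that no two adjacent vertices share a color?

2

0 and 1 are adjacent, so at least 2 colors are needed.
2 colors suffice: color a → {1, 2, 7}; color b → {0, 3, 4, 5, 6, 8}. No two adjacent vertices share a color.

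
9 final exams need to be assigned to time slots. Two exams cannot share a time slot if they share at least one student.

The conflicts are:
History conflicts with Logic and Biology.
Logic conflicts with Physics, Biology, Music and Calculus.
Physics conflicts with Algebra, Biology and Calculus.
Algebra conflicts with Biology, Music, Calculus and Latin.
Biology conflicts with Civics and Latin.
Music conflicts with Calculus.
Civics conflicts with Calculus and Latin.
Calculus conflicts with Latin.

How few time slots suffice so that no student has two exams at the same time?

Algebra, Calculus, Latin pairwise conflict, so at least 3 time slots are needed.
Using 3 time slots: History=3, Logic=2, Physics=3, Algebra=2, Biology=1, Music=3, Civics=2, Calculus=1, Latin=3. Each listed conflict is separated.

3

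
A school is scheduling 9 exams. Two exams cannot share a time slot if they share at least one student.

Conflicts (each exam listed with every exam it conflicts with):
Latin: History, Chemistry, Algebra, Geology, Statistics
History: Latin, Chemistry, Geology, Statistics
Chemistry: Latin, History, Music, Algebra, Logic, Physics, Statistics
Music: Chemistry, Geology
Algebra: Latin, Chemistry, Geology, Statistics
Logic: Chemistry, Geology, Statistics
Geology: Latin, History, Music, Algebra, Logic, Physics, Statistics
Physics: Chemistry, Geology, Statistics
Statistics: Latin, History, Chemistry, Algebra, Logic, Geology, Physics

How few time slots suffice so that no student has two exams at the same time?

4

Latin, History, Geology, Statistics all conflict with each other, so at least 4 time slots are needed.
4 time slots suffice: Latin=3, History=4, Chemistry=1, Music=2, Algebra=4, Logic=3, Geology=1, Physics=3, Statistics=2. Each listed conflict is separated.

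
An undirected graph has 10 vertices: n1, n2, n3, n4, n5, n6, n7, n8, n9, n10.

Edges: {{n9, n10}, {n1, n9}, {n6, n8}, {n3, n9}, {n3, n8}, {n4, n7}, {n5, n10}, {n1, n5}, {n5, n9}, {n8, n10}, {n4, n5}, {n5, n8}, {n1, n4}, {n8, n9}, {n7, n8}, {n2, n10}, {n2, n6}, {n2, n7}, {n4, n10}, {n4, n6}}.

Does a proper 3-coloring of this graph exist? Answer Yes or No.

No

n5, n8, n9, n10 are mutually adjacent (a clique of size 4), so at least 4 colors are needed.
So 3 colors are not enough.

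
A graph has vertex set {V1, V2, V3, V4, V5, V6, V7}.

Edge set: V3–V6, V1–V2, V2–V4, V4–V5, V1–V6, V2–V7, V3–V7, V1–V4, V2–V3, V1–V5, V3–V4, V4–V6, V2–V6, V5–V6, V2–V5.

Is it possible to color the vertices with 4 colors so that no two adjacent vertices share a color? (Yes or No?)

V1, V2, V4, V5, V6 are mutually adjacent (a clique of size 5), so at least 5 colors are needed.
So 4 colors are not enough.

No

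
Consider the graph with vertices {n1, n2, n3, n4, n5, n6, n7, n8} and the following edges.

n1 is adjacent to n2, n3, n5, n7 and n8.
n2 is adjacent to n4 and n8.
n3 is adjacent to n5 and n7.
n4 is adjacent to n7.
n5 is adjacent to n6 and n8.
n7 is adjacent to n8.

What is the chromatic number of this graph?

n1, n3, n5 are pairwise adjacent, so at least 3 colors are needed.
3 colors suffice: n1=red, n2=blue, n3=green, n4=red, n5=blue, n6=red, n7=blue, n8=green. No two adjacent vertices share a color.

3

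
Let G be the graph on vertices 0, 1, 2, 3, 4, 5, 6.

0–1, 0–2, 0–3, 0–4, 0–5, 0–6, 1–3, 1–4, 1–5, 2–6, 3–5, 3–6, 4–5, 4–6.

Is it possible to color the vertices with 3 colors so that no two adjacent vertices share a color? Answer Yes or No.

No

0, 1, 3, 5 are pairwise adjacent (a clique of size 4), so at least 4 colors are needed.
So 3 colors are not enough.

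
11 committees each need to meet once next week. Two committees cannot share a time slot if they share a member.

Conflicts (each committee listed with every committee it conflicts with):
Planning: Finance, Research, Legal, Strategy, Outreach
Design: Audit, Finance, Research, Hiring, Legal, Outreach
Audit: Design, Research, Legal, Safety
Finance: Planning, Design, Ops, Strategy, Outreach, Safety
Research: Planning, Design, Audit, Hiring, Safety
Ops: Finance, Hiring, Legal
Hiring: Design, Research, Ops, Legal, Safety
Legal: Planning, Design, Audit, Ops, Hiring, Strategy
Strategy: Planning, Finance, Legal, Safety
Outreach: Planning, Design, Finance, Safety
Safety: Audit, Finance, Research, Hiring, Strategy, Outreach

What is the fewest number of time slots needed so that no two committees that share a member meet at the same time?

Design, Research, Hiring all conflict with each other, so at least 3 time slots are needed.
3 time slots suffice: time slot 1 → {Finance, Research, Legal}; time slot 2 → {Planning, Design, Ops, Safety}; time slot 3 → {Audit, Hiring, Strategy, Outreach}. Every pair that conflicts lands in different time slots.

3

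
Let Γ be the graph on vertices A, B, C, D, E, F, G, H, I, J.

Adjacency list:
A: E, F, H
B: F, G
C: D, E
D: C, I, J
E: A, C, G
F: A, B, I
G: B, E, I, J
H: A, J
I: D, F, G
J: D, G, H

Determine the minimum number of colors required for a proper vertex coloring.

3

The cycle I-D-C-E-G-I has odd length 5, so it cannot be 2-colored; at least 3 colors are needed.
A valid assignment using 3 colors: A=3, B=2, C=3, D=1, E=2, F=1, G=1, H=1, I=2, J=2. Every edge joins two different colors.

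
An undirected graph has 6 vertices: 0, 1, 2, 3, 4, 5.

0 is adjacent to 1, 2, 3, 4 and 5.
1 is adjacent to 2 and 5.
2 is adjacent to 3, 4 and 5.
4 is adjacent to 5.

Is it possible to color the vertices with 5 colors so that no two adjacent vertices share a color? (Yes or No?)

Yes

The chromatic number is 4. 0, 1, 2, 5 are pairwise adjacent (a clique of size 4), so at least 4 colors are needed.
A valid assignment using 4 colors: 0=red, 1=yellow, 2=blue, 3=green, 4=yellow, 5=green.
Since 5 ≥ 4, a proper 5-coloring certainly exists.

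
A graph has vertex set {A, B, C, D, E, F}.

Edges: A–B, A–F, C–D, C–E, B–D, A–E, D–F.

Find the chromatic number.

3

The cycle E-A-B-D-C-E has odd length 5, so it cannot be 2-colored; at least 3 colors are needed.
3 colors suffice: color red → {A, D}; color blue → {B, C, F}; color green → {E}. Each edge has distinct colors on its endpoints.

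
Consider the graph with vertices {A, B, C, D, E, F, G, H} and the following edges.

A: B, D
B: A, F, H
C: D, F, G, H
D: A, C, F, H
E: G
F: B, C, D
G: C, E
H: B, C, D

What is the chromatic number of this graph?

C, D, F form a triangle, so at least 3 colors are needed.
3 colors suffice: color 1 → {B, D, G}; color 2 → {A, C, E}; color 3 → {F, H}. Every edge joins two different colors.

3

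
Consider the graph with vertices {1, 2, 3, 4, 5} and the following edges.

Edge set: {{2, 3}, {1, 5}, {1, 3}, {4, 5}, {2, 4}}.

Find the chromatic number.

The cycle 3-1-5-4-2-3 has odd length 5, so it cannot be 2-colored; at least 3 colors are needed.
3 colors suffice: color red → {2, 5}; color blue → {3, 4}; color green → {1}. Each edge has distinct colors on its endpoints.

3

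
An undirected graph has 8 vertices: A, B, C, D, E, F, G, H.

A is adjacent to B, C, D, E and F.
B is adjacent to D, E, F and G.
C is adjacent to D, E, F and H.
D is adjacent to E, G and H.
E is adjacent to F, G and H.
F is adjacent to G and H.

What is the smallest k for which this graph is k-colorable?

4

B, E, F, G form a clique, so at least 4 colors are needed.
4 colors suffice: color 1 → {E}; color 2 → {D, F}; color 3 → {B, C}; color 4 → {A, G, H}. No two adjacent vertices share a color.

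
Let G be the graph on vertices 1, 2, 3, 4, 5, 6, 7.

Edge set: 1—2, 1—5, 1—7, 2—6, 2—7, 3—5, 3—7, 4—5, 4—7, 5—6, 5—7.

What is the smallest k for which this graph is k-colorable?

3

4, 5, 7 are pairwise adjacent, so at least 3 colors are needed.
A valid assignment using 3 colors: 1=c, 2=a, 3=c, 4=c, 5=a, 6=b, 7=b. Each edge has distinct colors on its endpoints.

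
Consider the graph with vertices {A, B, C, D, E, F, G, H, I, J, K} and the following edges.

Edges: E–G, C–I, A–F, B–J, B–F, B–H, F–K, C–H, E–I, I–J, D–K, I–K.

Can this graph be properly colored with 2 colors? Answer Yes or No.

The cycle H-B-J-I-C-H has odd length 5, so it cannot be 2-colored; at least 3 colors are needed.
So 2 colors are not enough.

No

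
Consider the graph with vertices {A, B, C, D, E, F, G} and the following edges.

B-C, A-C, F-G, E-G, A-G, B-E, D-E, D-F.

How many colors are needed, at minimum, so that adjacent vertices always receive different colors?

3

The cycle G-E-B-C-A-G has odd length 5, so it cannot be 2-colored; at least 3 colors are needed.
3 colors suffice: color 1 → {A, E, F}; color 2 → {B, D, G}; color 3 → {C}. No two adjacent vertices share a color.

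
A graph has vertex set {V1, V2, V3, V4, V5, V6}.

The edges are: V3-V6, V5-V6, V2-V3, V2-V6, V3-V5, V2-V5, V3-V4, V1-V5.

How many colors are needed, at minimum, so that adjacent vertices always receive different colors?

V2, V3, V5, V6 form a clique, so at least 4 colors are needed.
A valid assignment using 4 colors: V1=2, V2=3, V3=2, V4=1, V5=1, V6=4. No two adjacent vertices share a color.

4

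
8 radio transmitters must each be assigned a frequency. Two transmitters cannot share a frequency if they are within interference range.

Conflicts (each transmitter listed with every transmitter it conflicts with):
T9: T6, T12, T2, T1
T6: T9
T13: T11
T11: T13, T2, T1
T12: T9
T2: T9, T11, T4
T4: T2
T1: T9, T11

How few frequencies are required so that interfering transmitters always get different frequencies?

T13 and T11 conflict, so at least 2 frequencies are needed.
Using 2 frequencies: T9=1, T6=2, T13=2, T11=1, T12=2, T2=2, T4=1, T1=2. No two conflicting transmitters share a frequency.

2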